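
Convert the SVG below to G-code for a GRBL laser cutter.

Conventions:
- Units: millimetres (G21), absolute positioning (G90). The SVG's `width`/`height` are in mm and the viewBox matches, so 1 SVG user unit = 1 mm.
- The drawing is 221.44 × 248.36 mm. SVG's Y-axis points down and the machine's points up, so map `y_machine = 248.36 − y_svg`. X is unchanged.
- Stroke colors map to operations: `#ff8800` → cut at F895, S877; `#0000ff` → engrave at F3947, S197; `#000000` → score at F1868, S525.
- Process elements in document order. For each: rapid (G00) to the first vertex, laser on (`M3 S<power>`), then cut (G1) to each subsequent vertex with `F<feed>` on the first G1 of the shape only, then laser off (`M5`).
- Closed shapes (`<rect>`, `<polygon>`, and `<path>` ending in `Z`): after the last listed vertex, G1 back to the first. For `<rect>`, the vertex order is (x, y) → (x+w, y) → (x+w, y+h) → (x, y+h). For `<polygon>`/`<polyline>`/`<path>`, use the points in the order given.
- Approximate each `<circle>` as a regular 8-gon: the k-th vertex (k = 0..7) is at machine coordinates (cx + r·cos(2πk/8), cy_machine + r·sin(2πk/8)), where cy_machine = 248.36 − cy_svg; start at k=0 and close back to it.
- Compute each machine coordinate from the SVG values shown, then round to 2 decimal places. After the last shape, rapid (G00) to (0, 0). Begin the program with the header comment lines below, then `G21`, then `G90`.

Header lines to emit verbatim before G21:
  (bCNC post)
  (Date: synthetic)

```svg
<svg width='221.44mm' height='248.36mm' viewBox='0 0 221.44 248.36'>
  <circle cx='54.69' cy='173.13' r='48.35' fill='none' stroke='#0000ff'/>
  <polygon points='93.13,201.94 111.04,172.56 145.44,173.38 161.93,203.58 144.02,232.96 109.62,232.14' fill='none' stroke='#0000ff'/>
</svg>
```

(bCNC post)
(Date: synthetic)
G21
G90
G00 X103.04 Y75.23
M3 S197
G1 X88.88 Y109.42 F3947
G1 X54.69 Y123.58
G1 X20.50 Y109.42
G1 X6.34 Y75.23
G1 X20.50 Y41.04
G1 X54.69 Y26.88
G1 X88.88 Y41.04
G1 X103.04 Y75.23
M5
G00 X93.13 Y46.42
M3 S197
G1 X111.04 Y75.80 F3947
G1 X145.44 Y74.98
G1 X161.93 Y44.78
G1 X144.02 Y15.40
G1 X109.62 Y16.22
G1 X93.13 Y46.42
M5
G00 X0.00 Y0.00

Since the viewBox matches the mm dimensions, user units are millimetres directly. The only transform is the Y-flip y_m = 248.36 − y_svg.

Shape 1 is a circle drawn with `<circle>`. Its stroke #0000ff means engrave at S197, F3947. After flipping Y the toolpath is (103.04,75.23) → (88.88,109.42) → (54.69,123.58) → (20.50,109.42) → (6.34,75.23) → (20.50,41.04) → (54.69,26.88) → (88.88,41.04) → (103.04,75.23), returning to the start.

Shape 2 is a regular polygon drawn with `<polygon>`. Its stroke #0000ff means engrave at S197, F3947. After flipping Y the toolpath is (93.13,46.42) → (111.04,75.80) → (145.44,74.98) → (161.93,44.78) → (144.02,15.40) → (109.62,16.22) → (93.13,46.42), returning to the start.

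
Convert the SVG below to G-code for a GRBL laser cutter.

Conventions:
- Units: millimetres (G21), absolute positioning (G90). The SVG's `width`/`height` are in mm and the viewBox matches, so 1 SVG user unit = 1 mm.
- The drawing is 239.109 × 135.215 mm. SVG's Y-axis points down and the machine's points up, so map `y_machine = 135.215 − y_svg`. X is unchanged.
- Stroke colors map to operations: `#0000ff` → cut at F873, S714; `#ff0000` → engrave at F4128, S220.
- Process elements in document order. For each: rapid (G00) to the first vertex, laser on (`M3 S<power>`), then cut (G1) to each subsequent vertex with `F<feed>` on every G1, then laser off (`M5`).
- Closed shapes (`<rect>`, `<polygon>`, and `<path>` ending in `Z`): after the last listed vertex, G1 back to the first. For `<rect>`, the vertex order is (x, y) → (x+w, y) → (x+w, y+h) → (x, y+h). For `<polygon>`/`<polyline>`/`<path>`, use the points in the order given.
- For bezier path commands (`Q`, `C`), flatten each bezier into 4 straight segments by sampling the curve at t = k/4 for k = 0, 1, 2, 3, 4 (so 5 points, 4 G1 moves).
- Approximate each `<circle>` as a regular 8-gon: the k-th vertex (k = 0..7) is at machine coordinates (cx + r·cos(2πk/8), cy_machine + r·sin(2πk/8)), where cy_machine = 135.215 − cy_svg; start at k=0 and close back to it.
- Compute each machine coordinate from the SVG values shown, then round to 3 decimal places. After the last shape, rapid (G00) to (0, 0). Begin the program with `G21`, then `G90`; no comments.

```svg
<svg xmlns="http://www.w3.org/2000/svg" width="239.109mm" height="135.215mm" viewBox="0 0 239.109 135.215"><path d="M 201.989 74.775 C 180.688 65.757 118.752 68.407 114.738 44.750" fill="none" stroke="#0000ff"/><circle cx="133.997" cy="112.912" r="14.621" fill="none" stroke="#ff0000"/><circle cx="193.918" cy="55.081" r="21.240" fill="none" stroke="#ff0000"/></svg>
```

G21
G90
G00 X201.989 Y60.440
M3 S714
G1 X179.934 Y65.609 F873
G1 X151.881 Y69.963 F873
G1 X127.069 Y77.061 F873
G1 X114.738 Y90.465 F873
M5
G00 X148.618 Y22.303
M3 S220
G1 X144.336 Y32.642 F4128
G1 X133.997 Y36.924 F4128
G1 X123.658 Y32.642 F4128
G1 X119.376 Y22.303 F4128
G1 X123.658 Y11.964 F4128
G1 X133.997 Y7.682 F4128
G1 X144.336 Y11.964 F4128
G1 X148.618 Y22.303 F4128
M5
G00 X215.158 Y80.134
M3 S220
G1 X208.937 Y95.153 F4128
G1 X193.918 Y101.374 F4128
G1 X178.899 Y95.153 F4128
G1 X172.678 Y80.134 F4128
G1 X178.899 Y65.115 F4128
G1 X193.918 Y58.894 F4128
G1 X208.937 Y65.115 F4128
G1 X215.158 Y80.134 F4128
M5
G00 X0.000 Y0.000

Since the viewBox matches the mm dimensions, user units are millimetres directly. The only transform is the Y-flip y_m = 135.215 − y_svg.

Shape 1 is a cubic bezier drawn with `<path>`. Its stroke #0000ff means cut at S714, F873. After flipping Y the toolpath is (201.989,60.440) → (179.934,65.609) → (151.881,69.963) → (127.069,77.061) → (114.738,90.465).

Shape 2 is a circle drawn with `<circle>`. Its stroke #ff0000 means engrave at S220, F4128. After flipping Y the toolpath is (148.618,22.303) → (144.336,32.642) → (133.997,36.924) → (123.658,32.642) → (119.376,22.303) → (123.658,11.964) → (133.997,7.682) → (144.336,11.964) → (148.618,22.303), returning to the start.

Shape 3 is a circle drawn with `<circle>`. Its stroke #ff0000 means engrave at S220, F4128. After flipping Y the toolpath is (215.158,80.134) → (208.937,95.153) → (193.918,101.374) → (178.899,95.153) → (172.678,80.134) → (178.899,65.115) → (193.918,58.894) → (208.937,65.115) → (215.158,80.134), returning to the start.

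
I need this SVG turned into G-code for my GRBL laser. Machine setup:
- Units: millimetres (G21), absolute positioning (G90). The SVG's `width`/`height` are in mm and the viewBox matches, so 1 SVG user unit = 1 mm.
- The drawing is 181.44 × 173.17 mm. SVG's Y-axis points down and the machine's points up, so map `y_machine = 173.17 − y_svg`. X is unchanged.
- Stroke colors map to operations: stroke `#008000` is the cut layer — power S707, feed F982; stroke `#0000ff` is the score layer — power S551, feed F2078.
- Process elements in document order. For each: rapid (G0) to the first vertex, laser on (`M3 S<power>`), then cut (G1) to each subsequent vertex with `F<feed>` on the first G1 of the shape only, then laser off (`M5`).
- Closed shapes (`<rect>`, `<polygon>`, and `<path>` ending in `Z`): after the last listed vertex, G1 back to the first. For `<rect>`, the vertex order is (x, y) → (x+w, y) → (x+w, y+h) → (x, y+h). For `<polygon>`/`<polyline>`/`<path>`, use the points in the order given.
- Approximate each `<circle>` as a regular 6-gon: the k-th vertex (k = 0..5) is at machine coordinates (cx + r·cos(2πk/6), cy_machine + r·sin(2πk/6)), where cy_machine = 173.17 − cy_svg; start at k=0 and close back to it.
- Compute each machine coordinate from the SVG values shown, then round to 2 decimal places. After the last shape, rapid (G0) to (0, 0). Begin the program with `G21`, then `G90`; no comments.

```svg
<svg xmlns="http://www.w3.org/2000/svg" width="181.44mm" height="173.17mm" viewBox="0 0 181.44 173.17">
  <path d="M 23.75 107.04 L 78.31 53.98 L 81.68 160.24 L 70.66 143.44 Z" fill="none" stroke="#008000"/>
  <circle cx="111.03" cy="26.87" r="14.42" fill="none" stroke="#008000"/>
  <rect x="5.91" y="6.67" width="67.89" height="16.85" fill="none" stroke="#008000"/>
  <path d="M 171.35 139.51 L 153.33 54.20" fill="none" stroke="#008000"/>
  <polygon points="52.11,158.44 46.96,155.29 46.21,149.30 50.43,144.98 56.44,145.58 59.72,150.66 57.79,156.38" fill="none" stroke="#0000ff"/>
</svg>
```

Since the viewBox matches the mm dimensions, user units are millimetres directly. The only transform is the Y-flip y_m = 173.17 − y_svg.

Shape 1 is a closed polygon drawn with `<path>`. Its stroke #008000 means cut at S707, F982. After flipping Y the toolpath is (23.75,66.13) → (78.31,119.19) → (81.68,12.93) → (70.66,29.73) → (23.75,66.13), returning to the start.

Shape 2 is a circle drawn with `<circle>`. Its stroke #008000 means cut at S707, F982. After flipping Y the toolpath is (125.45,146.30) → (118.24,158.79) → (103.82,158.79) → (96.61,146.30) → (103.82,133.81) → (118.24,133.81) → (125.45,146.30), returning to the start.

Shape 3 is a rectangle drawn with `<rect>`. Its stroke #008000 means cut at S707, F982. After flipping Y the toolpath is (5.91,166.50) → (73.80,166.50) → (73.80,149.65) → (5.91,149.65) → (5.91,166.50), returning to the start.

Shape 4 is a line segment drawn with `<path>`. Its stroke #008000 means cut at S707, F982. After flipping Y the toolpath is (171.35,33.66) → (153.33,118.97).

Shape 5 is a regular polygon drawn with `<polygon>`. Its stroke #0000ff means score at S551, F2078. After flipping Y the toolpath is (52.11,14.73) → (46.96,17.88) → (46.21,23.87) → (50.43,28.19) → (56.44,27.59) → (59.72,22.51) → (57.79,16.79) → (52.11,14.73), returning to the start.

G21
G90
G0 X23.75 Y66.13
M3 S707
G1 X78.31 Y119.19 F982
G1 X81.68 Y12.93
G1 X70.66 Y29.73
G1 X23.75 Y66.13
M5
G0 X125.45 Y146.30
M3 S707
G1 X118.24 Y158.79 F982
G1 X103.82 Y158.79
G1 X96.61 Y146.30
G1 X103.82 Y133.81
G1 X118.24 Y133.81
G1 X125.45 Y146.30
M5
G0 X5.91 Y166.50
M3 S707
G1 X73.80 Y166.50 F982
G1 X73.80 Y149.65
G1 X5.91 Y149.65
G1 X5.91 Y166.50
M5
G0 X171.35 Y33.66
M3 S707
G1 X153.33 Y118.97 F982
M5
G0 X52.11 Y14.73
M3 S551
G1 X46.96 Y17.88 F2078
G1 X46.21 Y23.87
G1 X50.43 Y28.19
G1 X56.44 Y27.59
G1 X59.72 Y22.51
G1 X57.79 Y16.79
G1 X52.11 Y14.73
M5
G0 X0.00 Y0.00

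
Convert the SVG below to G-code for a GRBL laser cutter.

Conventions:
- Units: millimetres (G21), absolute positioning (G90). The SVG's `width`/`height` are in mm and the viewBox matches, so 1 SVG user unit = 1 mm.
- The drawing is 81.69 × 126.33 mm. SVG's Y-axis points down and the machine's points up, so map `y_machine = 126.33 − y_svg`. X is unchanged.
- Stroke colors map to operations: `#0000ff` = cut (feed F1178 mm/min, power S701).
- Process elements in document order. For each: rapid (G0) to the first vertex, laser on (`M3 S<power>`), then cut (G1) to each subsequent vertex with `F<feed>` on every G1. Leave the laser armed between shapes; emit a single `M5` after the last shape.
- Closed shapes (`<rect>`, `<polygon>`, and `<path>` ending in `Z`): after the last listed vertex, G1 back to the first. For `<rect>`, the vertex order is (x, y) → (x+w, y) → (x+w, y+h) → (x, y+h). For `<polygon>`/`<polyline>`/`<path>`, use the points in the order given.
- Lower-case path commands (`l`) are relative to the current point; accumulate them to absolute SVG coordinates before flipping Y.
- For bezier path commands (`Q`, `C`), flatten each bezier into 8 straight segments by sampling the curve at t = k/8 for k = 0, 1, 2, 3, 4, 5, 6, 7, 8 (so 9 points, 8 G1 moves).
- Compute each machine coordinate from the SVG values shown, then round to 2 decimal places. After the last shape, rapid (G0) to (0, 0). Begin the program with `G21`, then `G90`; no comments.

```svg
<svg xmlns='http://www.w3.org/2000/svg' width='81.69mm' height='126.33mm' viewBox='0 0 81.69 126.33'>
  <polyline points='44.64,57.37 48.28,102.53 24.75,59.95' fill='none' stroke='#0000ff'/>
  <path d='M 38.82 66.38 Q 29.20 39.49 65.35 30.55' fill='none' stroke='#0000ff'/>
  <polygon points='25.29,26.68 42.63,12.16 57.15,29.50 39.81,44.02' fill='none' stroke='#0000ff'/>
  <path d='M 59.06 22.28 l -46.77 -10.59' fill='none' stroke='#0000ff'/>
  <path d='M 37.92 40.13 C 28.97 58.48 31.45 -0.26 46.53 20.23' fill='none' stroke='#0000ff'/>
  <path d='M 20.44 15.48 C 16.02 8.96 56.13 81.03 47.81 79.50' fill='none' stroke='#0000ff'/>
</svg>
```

1 u = 1 mm; y_m = 126.33 − y.

[1] `<polyline>` open polyline, #0000ff→cut S701 F1178: (44.64,68.96) → (48.28,23.80) → (24.75,66.38)

[2] `<path>` quadratic bezier, #0000ff→cut S701 F1178: (38.82,59.95) → (37.13,66.39) → (36.87,72.27) → (38.04,77.59) → (40.64,82.35) → (44.67,86.55) → (50.14,90.19) → (57.03,93.26) → (65.35,95.78)

[3] `<polygon>` regular polygon, #0000ff→cut S701 F1178: (25.29,99.65) → (42.63,114.17) → (57.15,96.83) → (39.81,82.31) → (25.29,99.65) (closed)

[4] `<path>` line segment, #0000ff→cut S701 F1178: (59.06,104.05) → (12.29,114.64)

[5] `<path>` cubic bezier, #0000ff→cut S701 F1178: (37.92,86.20) → (35.10,82.63) → (33.37,84.45) → (32.73,89.84) → (33.21,96.95) → (34.82,103.97) → (37.56,109.05) → (41.46,110.38) → (46.53,106.10)

[6] `<path>` cubic bezier, #0000ff→cut S701 F1178: (20.44,110.85) → (20.69,109.91) → (24.02,103.38) → (29.35,93.06) → (35.59,80.71) → (41.64,68.13) → (46.42,57.10) → (48.84,49.41) → (47.81,46.83)

G21
G90
G0 X44.64 Y68.96
M3 S701
G1 X48.28 Y23.80 F1178
G1 X24.75 Y66.38 F1178
G0 X38.82 Y59.95
M3 S701
G1 X37.13 Y66.39 F1178
G1 X36.87 Y72.27 F1178
G1 X38.04 Y77.59 F1178
G1 X40.64 Y82.35 F1178
G1 X44.67 Y86.55 F1178
G1 X50.14 Y90.19 F1178
G1 X57.03 Y93.26 F1178
G1 X65.35 Y95.78 F1178
G0 X25.29 Y99.65
M3 S701
G1 X42.63 Y114.17 F1178
G1 X57.15 Y96.83 F1178
G1 X39.81 Y82.31 F1178
G1 X25.29 Y99.65 F1178
G0 X59.06 Y104.05
M3 S701
G1 X12.29 Y114.64 F1178
G0 X37.92 Y86.20
M3 S701
G1 X35.10 Y82.63 F1178
G1 X33.37 Y84.45 F1178
G1 X32.73 Y89.84 F1178
G1 X33.21 Y96.95 F1178
G1 X34.82 Y103.97 F1178
G1 X37.56 Y109.05 F1178
G1 X41.46 Y110.38 F1178
G1 X46.53 Y106.10 F1178
G0 X20.44 Y110.85
M3 S701
G1 X20.69 Y109.91 F1178
G1 X24.02 Y103.38 F1178
G1 X29.35 Y93.06 F1178
G1 X35.59 Y80.71 F1178
G1 X41.64 Y68.13 F1178
G1 X46.42 Y57.10 F1178
G1 X48.84 Y49.41 F1178
G1 X47.81 Y46.83 F1178
M5
G0 X0.00 Y0.00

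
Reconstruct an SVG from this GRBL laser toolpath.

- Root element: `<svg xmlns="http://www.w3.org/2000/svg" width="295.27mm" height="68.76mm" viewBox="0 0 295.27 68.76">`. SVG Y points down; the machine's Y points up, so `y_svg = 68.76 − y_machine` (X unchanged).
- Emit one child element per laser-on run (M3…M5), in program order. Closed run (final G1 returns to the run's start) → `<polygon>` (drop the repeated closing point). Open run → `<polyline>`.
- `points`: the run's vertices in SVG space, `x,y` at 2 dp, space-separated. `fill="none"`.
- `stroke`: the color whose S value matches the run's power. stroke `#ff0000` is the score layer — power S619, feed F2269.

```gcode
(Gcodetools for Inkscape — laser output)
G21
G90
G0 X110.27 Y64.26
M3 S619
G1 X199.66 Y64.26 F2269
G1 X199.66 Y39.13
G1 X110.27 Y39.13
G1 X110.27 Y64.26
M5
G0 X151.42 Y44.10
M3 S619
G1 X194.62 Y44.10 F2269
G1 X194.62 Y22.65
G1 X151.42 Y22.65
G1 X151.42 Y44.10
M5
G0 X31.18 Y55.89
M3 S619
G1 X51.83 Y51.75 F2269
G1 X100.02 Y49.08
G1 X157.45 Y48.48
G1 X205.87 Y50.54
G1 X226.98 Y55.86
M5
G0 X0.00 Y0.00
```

<svg xmlns="http://www.w3.org/2000/svg" width="295.27mm" height="68.76mm" viewBox="0 0 295.27 68.76">
  <polygon points="110.27,4.50 199.66,4.50 199.66,29.63 110.27,29.63" fill="none" stroke="#ff0000"/>
  <polygon points="151.42,24.66 194.62,24.66 194.62,46.11 151.42,46.11" fill="none" stroke="#ff0000"/>
  <polyline points="31.18,12.87 51.83,17.01 100.02,19.68 157.45,20.28 205.87,18.22 226.98,12.90" fill="none" stroke="#ff0000"/>
</svg>

Machine Y-up, SVG Y-down with viewBox height 68.76, so y_svg = 68.76 − y_machine; X carries over. Every run uses S619, so all elements get stroke `#ff0000` (score).

Run 1: The run returns to its start, so emit a `<polygon>` with points (Y-flipped): 110.27,4.50 199.66,4.50 199.66,29.63 110.27,29.63.

Run 2: The run returns to its start, so emit a `<polygon>` with points (Y-flipped): 151.42,24.66 194.62,24.66 194.62,46.11 151.42,46.11.

Run 3: The run is open, so emit a `<polyline>` with points (Y-flipped): 31.18,12.87 51.83,17.01 100.02,19.68 157.45,20.28 205.87,18.22 226.98,12.90.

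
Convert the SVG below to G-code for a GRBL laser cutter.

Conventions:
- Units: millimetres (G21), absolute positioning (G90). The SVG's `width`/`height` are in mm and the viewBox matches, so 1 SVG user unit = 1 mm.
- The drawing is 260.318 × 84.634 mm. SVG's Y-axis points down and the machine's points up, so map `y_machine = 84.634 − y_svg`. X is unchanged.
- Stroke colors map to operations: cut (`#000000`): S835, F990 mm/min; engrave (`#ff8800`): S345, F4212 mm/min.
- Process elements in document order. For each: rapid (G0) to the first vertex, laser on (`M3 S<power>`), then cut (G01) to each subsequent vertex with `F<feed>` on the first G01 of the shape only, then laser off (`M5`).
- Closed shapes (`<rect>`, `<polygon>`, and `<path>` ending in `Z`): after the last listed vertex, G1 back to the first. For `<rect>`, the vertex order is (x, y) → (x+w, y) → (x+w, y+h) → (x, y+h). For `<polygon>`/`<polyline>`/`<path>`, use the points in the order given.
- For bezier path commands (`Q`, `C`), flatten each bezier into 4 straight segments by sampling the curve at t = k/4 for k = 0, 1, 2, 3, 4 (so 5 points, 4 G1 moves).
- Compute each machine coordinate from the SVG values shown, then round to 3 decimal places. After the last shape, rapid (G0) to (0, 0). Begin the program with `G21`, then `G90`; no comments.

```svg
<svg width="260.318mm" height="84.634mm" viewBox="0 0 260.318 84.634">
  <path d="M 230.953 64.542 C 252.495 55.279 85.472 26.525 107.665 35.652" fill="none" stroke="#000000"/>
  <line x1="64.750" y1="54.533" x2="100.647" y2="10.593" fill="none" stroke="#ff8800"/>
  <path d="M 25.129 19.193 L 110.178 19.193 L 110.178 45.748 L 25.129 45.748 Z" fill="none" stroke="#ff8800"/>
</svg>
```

G21
G90
G0 X230.953 Y20.092
M3 S835
G01 X217.656 Y29.797 F990
G01 X169.065 Y41.433
G01 X120.595 Y49.621
G01 X107.665 Y48.982
M5
G0 X64.750 Y30.101
M3 S345
G01 X100.647 Y74.041 F4212
M5
G0 X25.129 Y65.441
M3 S345
G01 X110.178 Y65.441 F4212
G01 X110.178 Y38.886
G01 X25.129 Y38.886
G01 X25.129 Y65.441
M5
G0 X0.000 Y0.000

viewBox `0 0 260.318 84.634` with mm width/height → 1 unit = 1 mm. Flip: y_m = 84.634 − y_svg.

**Shape 1** — `<path>` cubic bezier, stroke `#000000` → cut (S835, F990). Control points (SVG): P0=(230.953,64.542), P1=(252.495,55.279), P2=(85.472,26.525), P3=(107.665,35.652); sampled at t=k/4. Machine vertices: (230.953,20.092) → (217.656,29.797) → (169.065,41.433) → (120.595,49.621) → (107.665,48.982). Open path.

**Shape 2** — `<line>` line segment, stroke `#ff8800` → engrave (S345, F4212). Machine vertices: (64.750,30.101) → (100.647,74.041). Open path.

**Shape 3** — `<path>` rectangle, stroke `#ff8800` → engrave (S345, F4212). Machine vertices: (25.129,65.441) → (110.178,65.441) → (110.178,38.886) → (25.129,38.886) → (25.129,65.441). Closed: final G1 returns to the first vertex.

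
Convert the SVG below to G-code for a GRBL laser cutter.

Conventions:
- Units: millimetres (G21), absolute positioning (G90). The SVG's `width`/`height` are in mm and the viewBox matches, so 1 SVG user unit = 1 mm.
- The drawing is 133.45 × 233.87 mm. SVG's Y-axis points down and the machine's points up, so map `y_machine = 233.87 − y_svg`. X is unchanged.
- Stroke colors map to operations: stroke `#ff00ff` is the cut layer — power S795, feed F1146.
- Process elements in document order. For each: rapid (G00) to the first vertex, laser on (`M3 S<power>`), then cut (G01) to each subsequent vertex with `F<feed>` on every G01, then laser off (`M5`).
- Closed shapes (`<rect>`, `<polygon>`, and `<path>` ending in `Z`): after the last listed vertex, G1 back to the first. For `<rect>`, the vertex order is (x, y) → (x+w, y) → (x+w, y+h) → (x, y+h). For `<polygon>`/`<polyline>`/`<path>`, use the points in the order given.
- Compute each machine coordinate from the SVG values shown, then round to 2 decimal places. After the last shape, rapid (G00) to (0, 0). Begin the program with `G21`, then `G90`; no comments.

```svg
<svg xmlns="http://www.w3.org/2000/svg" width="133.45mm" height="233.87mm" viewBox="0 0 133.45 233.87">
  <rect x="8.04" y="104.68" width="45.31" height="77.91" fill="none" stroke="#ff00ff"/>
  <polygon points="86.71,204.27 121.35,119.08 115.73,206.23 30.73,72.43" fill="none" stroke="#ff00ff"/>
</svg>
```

G21
G90
G00 X8.04 Y129.19
M3 S795
G01 X53.35 Y129.19 F1146
G01 X53.35 Y51.28 F1146
G01 X8.04 Y51.28 F1146
G01 X8.04 Y129.19 F1146
M5
G00 X86.71 Y29.60
M3 S795
G01 X121.35 Y114.79 F1146
G01 X115.73 Y27.64 F1146
G01 X30.73 Y161.44 F1146
G01 X86.71 Y29.60 F1146
M5
G00 X0.00 Y0.00

viewBox `0 0 133.45 233.87` with mm width/height → 1 unit = 1 mm. Flip: y_m = 233.87 − y_svg.

**Shape 1** — `<rect>` rectangle, stroke `#ff00ff` → cut (S795, F1146). Machine vertices: (8.04,129.19) → (53.35,129.19) → (53.35,51.28) → (8.04,51.28) → (8.04,129.19). Closed: final G1 returns to the first vertex.

**Shape 2** — `<polygon>` closed polygon, stroke `#ff00ff` → cut (S795, F1146). Machine vertices: (86.71,29.60) → (121.35,114.79) → (115.73,27.64) → (30.73,161.44) → (86.71,29.60). Closed: final G1 returns to the first vertex.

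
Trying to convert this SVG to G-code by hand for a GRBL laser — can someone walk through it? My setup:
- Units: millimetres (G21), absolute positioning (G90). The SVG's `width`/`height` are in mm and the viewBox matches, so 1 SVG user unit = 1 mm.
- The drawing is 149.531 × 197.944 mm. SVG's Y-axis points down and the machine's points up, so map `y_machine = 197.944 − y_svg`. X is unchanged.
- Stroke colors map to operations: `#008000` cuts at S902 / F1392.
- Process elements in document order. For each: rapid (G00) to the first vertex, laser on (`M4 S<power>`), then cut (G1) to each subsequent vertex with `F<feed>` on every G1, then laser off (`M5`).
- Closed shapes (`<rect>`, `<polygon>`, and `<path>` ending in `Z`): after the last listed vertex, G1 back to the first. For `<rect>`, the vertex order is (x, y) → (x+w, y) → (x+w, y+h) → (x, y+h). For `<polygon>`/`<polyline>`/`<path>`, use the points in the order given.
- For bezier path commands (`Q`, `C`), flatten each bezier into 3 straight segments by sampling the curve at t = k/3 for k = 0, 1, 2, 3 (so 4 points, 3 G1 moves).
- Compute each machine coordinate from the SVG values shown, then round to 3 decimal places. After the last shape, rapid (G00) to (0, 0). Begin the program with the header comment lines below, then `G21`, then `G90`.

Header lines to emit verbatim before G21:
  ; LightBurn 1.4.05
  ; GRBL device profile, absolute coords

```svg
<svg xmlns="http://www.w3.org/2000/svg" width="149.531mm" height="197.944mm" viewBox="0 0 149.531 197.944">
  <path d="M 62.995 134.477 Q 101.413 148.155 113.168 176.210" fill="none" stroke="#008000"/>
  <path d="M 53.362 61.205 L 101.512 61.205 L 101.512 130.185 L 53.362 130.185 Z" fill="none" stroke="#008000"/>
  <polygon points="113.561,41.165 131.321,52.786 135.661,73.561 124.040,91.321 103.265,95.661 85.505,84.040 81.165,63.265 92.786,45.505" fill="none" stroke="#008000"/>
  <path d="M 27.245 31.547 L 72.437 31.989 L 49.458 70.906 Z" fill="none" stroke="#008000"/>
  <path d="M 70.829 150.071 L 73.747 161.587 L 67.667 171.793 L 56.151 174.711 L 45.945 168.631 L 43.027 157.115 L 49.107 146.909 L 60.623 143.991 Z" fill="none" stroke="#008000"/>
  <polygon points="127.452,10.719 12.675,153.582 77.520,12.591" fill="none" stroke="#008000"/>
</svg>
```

; LightBurn 1.4.05
; GRBL device profile, absolute coords
G21
G90
G00 X62.995 Y63.467
M4 S902
G1 X85.644 Y52.751 F1392
G1 X102.369 Y38.840 F1392
G1 X113.168 Y21.734 F1392
M5
G00 X53.362 Y136.739
M4 S902
G1 X101.512 Y136.739 F1392
G1 X101.512 Y67.759 F1392
G1 X53.362 Y67.759 F1392
G1 X53.362 Y136.739 F1392
M5
G00 X113.561 Y156.779
M4 S902
G1 X131.321 Y145.158 F1392
G1 X135.661 Y124.383 F1392
G1 X124.040 Y106.623 F1392
G1 X103.265 Y102.283 F1392
G1 X85.505 Y113.904 F1392
G1 X81.165 Y134.679 F1392
G1 X92.786 Y152.439 F1392
G1 X113.561 Y156.779 F1392
M5
G00 X27.245 Y166.397
M4 S902
G1 X72.437 Y165.955 F1392
G1 X49.458 Y127.038 F1392
G1 X27.245 Y166.397 F1392
M5
G00 X70.829 Y47.873
M4 S902
G1 X73.747 Y36.357 F1392
G1 X67.667 Y26.151 F1392
G1 X56.151 Y23.233 F1392
G1 X45.945 Y29.313 F1392
G1 X43.027 Y40.829 F1392
G1 X49.107 Y51.035 F1392
G1 X60.623 Y53.953 F1392
G1 X70.829 Y47.873 F1392
M5
G00 X127.452 Y187.225
M4 S902
G1 X12.675 Y44.362 F1392
G1 X77.520 Y185.353 F1392
G1 X127.452 Y187.225 F1392
M5
G00 X0.000 Y0.000

Since the viewBox matches the mm dimensions, user units are millimetres directly. The only transform is the Y-flip y_m = 197.944 − y_svg.

Shape 1 is a quadratic bezier drawn with `<path>`. Its stroke #008000 means cut at S902, F1392. After flipping Y the toolpath is (62.995,63.467) → (85.644,52.751) → (102.369,38.840) → (113.168,21.734).

Shape 2 is a rectangle drawn with `<path>`. Its stroke #008000 means cut at S902, F1392. After flipping Y the toolpath is (53.362,136.739) → (101.512,136.739) → (101.512,67.759) → (53.362,67.759) → (53.362,136.739), returning to the start.

Shape 3 is a regular polygon drawn with `<polygon>`. Its stroke #008000 means cut at S902, F1392. After flipping Y the toolpath is (113.561,156.779) → (131.321,145.158) → (135.661,124.383) → (124.040,106.623) → (103.265,102.283) → (85.505,113.904) → (81.165,134.679) → (92.786,152.439) → (113.561,156.779), returning to the start.

Shape 4 is a regular polygon drawn with `<path>`. Its stroke #008000 means cut at S902, F1392. After flipping Y the toolpath is (27.245,166.397) → (72.437,165.955) → (49.458,127.038) → (27.245,166.397), returning to the start.

Shape 5 is a regular polygon drawn with `<path>`. Its stroke #008000 means cut at S902, F1392. After flipping Y the toolpath is (70.829,47.873) → (73.747,36.357) → (67.667,26.151) → (56.151,23.233) → (45.945,29.313) → (43.027,40.829) → (49.107,51.035) → (60.623,53.953) → (70.829,47.873), returning to the start.

Shape 6 is a closed polygon drawn with `<polygon>`. Its stroke #008000 means cut at S902, F1392. After flipping Y the toolpath is (127.452,187.225) → (12.675,44.362) → (77.520,185.353) → (127.452,187.225), returning to the start.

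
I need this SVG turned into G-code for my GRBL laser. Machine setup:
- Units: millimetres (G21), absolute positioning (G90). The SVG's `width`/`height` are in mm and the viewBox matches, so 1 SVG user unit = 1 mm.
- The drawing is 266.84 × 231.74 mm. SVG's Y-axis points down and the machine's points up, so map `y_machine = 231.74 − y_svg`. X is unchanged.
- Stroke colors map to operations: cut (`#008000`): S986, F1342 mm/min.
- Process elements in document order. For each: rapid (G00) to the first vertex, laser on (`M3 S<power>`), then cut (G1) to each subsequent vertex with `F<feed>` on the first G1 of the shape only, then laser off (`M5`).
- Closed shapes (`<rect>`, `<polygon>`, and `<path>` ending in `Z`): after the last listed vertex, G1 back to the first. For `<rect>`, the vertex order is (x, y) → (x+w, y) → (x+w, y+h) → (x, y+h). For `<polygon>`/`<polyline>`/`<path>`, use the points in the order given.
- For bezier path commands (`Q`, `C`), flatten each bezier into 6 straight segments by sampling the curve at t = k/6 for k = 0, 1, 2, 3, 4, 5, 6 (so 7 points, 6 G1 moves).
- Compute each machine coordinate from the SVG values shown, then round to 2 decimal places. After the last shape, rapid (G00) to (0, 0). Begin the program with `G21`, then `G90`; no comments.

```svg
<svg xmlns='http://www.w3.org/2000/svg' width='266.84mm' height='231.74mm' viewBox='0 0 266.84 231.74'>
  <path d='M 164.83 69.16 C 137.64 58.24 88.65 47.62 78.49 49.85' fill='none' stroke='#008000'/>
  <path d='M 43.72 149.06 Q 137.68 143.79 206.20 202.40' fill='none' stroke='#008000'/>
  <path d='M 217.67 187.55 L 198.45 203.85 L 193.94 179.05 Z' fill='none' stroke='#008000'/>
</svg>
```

Since the viewBox matches the mm dimensions, user units are millimetres directly. The only transform is the Y-flip y_m = 231.74 − y_svg.

Shape 1 is a cubic bezier drawn with `<path>`. Its stroke #008000 means cut at S986, F1342. After flipping Y the toolpath is (164.83,162.58) → (149.70,167.96) → (132.62,172.94) → (115.27,177.17) → (99.35,180.30) → (86.53,181.99) → (78.49,181.89).

Shape 2 is a quadratic bezier drawn with `<path>`. Its stroke #008000 means cut at S986, F1342. After flipping Y the toolpath is (43.72,82.68) → (74.33,82.66) → (103.53,79.10) → (131.32,71.98) → (157.69,61.32) → (182.65,47.10) → (206.20,29.34).

Shape 3 is a regular polygon drawn with `<path>`. Its stroke #008000 means cut at S986, F1342. After flipping Y the toolpath is (217.67,44.19) → (198.45,27.89) → (193.94,52.69) → (217.67,44.19), returning to the start.

G21
G90
G00 X164.83 Y162.58
M3 S986
G1 X149.70 Y167.96 F1342
G1 X132.62 Y172.94
G1 X115.27 Y177.17
G1 X99.35 Y180.30
G1 X86.53 Y181.99
G1 X78.49 Y181.89
M5
G00 X43.72 Y82.68
M3 S986
G1 X74.33 Y82.66 F1342
G1 X103.53 Y79.10
G1 X131.32 Y71.98
G1 X157.69 Y61.32
G1 X182.65 Y47.10
G1 X206.20 Y29.34
M5
G00 X217.67 Y44.19
M3 S986
G1 X198.45 Y27.89 F1342
G1 X193.94 Y52.69
G1 X217.67 Y44.19
M5
G00 X0.00 Y0.00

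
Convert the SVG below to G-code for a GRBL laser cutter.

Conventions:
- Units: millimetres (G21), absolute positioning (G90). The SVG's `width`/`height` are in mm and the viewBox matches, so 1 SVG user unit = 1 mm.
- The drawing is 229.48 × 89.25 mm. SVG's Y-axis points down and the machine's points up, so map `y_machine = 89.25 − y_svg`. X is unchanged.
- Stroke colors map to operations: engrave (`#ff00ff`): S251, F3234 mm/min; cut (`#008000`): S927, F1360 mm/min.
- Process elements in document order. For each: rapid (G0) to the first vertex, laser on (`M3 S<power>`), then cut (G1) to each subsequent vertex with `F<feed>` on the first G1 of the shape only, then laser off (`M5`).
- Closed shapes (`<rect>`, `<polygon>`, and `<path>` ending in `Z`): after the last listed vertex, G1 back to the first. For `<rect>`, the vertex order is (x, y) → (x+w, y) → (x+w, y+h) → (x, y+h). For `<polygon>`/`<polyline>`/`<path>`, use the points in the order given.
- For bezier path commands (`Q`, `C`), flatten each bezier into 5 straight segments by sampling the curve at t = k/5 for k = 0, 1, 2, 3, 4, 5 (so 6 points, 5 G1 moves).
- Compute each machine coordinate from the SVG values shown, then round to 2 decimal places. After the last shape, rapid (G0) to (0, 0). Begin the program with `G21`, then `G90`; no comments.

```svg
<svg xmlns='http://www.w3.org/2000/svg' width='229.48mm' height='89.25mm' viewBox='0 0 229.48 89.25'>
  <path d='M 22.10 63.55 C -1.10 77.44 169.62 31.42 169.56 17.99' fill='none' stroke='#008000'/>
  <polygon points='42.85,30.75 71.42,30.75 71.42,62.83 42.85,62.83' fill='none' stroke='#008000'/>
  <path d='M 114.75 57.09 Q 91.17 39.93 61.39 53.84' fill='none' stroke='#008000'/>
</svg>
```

G21
G90
G0 X22.10 Y25.70
M3 S927
G1 X28.53 Y23.82 F1360
G1 X64.00 Y31.87
G1 X111.00 Y45.42
G1 X152.02 Y60.03
G1 X169.56 Y71.26
M5
G0 X42.85 Y58.50
M3 S927
G1 X71.42 Y58.50 F1360
G1 X71.42 Y26.42
G1 X42.85 Y26.42
G1 X42.85 Y58.50
M5
G0 X114.75 Y32.16
M3 S927
G1 X105.07 Y37.78 F1360
G1 X94.89 Y40.92
G1 X84.22 Y41.57
G1 X73.05 Y39.73
G1 X61.39 Y35.41
M5
G0 X0.00 Y0.00

viewBox `0 0 229.48 89.25` with mm width/height → 1 unit = 1 mm. Flip: y_m = 89.25 − y_svg.

**Shape 1** — `<path>` cubic bezier, stroke `#008000` → cut (S927, F1360). Control points (SVG): P0=(22.10,63.55), P1=(-1.10,77.44), P2=(169.62,31.42), P3=(169.56,17.99); sampled at t=k/5. Machine vertices: (22.10,25.70) → (28.53,23.82) → (64.00,31.87) → (111.00,45.42) → (152.02,60.03) → (169.56,71.26). Open path.

**Shape 2** — `<polygon>` rectangle, stroke `#008000` → cut (S927, F1360). Machine vertices: (42.85,58.50) → (71.42,58.50) → (71.42,26.42) → (42.85,26.42) → (42.85,58.50). Closed: final G1 returns to the first vertex.

**Shape 3** — `<path>` quadratic bezier, stroke `#008000` → cut (S927, F1360). Control points (SVG): P0=(114.75,57.09), P1=(91.17,39.93), P2=(61.39,53.84); sampled at t=k/5. Machine vertices: (114.75,32.16) → (105.07,37.78) → (94.89,40.92) → (84.22,41.57) → (73.05,39.73) → (61.39,35.41). Open path.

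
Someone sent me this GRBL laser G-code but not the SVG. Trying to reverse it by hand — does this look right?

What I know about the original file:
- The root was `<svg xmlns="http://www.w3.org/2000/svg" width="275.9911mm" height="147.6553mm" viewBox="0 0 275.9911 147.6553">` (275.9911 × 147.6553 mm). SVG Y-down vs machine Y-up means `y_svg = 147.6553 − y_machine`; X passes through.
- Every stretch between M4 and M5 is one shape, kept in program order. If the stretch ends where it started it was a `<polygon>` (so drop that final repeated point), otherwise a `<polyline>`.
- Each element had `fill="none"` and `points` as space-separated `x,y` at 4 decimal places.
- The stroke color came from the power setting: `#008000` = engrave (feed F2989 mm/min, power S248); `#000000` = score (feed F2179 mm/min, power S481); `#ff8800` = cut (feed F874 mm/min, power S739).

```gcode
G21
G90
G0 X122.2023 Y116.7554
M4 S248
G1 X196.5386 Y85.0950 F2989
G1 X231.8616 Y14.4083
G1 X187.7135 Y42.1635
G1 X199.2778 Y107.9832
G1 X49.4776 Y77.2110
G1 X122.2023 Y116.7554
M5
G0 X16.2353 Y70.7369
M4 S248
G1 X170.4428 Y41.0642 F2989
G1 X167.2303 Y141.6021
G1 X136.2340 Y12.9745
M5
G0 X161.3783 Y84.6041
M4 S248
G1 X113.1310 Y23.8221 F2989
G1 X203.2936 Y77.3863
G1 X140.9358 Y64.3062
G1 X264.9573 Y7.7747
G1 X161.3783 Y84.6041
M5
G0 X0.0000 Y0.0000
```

Each laser-on run becomes one SVG element. Flip Y back into SVG space with y_svg = 147.6553 − y_machine. Every run uses S248, so all elements get stroke `#008000` (engrave).

Run 1: The run returns to its start, so emit a `<polygon>` with points (Y-flipped): 122.2023,30.8999 196.5386,62.5603 231.8616,133.2470 187.7135,105.4918 199.2778,39.6721 49.4776,70.4443.

Run 2: The run is open, so emit a `<polyline>` with points (Y-flipped): 16.2353,76.9184 170.4428,106.5911 167.2303,6.0532 136.2340,134.6808.

Run 3: The run returns to its start, so emit a `<polygon>` with points (Y-flipped): 161.3783,63.0512 113.1310,123.8332 203.2936,70.2690 140.9358,83.3491 264.9573,139.8806.

<svg xmlns="http://www.w3.org/2000/svg" width="275.9911mm" height="147.6553mm" viewBox="0 0 275.9911 147.6553">
  <polygon points="122.2023,30.8999 196.5386,62.5603 231.8616,133.2470 187.7135,105.4918 199.2778,39.6721 49.4776,70.4443" fill="none" stroke="#008000"/>
  <polyline points="16.2353,76.9184 170.4428,106.5911 167.2303,6.0532 136.2340,134.6808" fill="none" stroke="#008000"/>
  <polygon points="161.3783,63.0512 113.1310,123.8332 203.2936,70.2690 140.9358,83.3491 264.9573,139.8806" fill="none" stroke="#008000"/>
</svg>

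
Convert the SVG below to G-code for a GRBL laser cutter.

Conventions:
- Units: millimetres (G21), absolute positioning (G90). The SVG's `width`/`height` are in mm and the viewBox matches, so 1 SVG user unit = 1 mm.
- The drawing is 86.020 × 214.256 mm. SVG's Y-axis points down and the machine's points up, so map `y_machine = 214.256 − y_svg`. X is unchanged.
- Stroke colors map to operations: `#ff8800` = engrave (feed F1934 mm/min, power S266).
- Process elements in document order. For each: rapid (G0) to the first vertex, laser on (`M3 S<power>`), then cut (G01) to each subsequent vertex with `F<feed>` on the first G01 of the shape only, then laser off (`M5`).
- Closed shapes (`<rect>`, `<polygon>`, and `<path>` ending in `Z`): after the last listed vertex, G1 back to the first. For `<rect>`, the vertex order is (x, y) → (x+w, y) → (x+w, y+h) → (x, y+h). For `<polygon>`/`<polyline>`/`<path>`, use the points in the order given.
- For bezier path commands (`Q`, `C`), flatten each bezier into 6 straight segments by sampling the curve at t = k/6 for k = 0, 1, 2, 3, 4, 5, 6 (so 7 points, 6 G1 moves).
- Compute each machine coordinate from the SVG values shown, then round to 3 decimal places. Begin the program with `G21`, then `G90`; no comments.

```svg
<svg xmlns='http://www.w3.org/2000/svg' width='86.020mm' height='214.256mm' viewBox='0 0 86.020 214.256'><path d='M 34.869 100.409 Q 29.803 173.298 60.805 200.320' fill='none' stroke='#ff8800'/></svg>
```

1 u = 1 mm; y_m = 214.256 − y.

[1] `<path>` quadratic bezier, #ff8800→engrave S266 F1934: (34.869,113.847) → (34.182,90.825) → (35.499,70.351) → (38.820,52.425) → (44.145,37.047) → (51.473,24.217) → (60.805,13.936)

G21
G90
G0 X34.869 Y113.847
M3 S266
G01 X34.182 Y90.825 F1934
G01 X35.499 Y70.351
G01 X38.820 Y52.425
G01 X44.145 Y37.047
G01 X51.473 Y24.217
G01 X60.805 Y13.936
M5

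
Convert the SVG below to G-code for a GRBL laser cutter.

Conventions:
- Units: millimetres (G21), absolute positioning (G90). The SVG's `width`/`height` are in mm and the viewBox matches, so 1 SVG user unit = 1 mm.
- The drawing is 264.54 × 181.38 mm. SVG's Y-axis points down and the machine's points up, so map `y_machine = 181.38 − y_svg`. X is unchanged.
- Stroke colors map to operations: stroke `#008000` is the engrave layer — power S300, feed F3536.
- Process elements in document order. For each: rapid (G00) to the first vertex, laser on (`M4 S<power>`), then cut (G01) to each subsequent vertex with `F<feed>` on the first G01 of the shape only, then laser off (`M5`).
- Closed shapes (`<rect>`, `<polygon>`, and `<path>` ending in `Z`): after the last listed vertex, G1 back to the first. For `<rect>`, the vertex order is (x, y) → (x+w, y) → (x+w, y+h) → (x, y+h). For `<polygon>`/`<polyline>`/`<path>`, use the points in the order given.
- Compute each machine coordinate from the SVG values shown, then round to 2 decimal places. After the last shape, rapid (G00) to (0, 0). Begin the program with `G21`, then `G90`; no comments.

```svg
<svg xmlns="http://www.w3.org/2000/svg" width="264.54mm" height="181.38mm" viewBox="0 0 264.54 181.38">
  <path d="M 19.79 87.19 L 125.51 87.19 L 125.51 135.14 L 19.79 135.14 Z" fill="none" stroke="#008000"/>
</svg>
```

G21
G90
G00 X19.79 Y94.19
M4 S300
G01 X125.51 Y94.19 F3536
G01 X125.51 Y46.24
G01 X19.79 Y46.24
G01 X19.79 Y94.19
M5
G00 X0.00 Y0.00

1 u = 1 mm; y_m = 181.38 − y.

[1] `<path>` rectangle, #008000→engrave S300 F3536: (19.79,94.19) → (125.51,94.19) → (125.51,46.24) → (19.79,46.24) → (19.79,94.19) (closed)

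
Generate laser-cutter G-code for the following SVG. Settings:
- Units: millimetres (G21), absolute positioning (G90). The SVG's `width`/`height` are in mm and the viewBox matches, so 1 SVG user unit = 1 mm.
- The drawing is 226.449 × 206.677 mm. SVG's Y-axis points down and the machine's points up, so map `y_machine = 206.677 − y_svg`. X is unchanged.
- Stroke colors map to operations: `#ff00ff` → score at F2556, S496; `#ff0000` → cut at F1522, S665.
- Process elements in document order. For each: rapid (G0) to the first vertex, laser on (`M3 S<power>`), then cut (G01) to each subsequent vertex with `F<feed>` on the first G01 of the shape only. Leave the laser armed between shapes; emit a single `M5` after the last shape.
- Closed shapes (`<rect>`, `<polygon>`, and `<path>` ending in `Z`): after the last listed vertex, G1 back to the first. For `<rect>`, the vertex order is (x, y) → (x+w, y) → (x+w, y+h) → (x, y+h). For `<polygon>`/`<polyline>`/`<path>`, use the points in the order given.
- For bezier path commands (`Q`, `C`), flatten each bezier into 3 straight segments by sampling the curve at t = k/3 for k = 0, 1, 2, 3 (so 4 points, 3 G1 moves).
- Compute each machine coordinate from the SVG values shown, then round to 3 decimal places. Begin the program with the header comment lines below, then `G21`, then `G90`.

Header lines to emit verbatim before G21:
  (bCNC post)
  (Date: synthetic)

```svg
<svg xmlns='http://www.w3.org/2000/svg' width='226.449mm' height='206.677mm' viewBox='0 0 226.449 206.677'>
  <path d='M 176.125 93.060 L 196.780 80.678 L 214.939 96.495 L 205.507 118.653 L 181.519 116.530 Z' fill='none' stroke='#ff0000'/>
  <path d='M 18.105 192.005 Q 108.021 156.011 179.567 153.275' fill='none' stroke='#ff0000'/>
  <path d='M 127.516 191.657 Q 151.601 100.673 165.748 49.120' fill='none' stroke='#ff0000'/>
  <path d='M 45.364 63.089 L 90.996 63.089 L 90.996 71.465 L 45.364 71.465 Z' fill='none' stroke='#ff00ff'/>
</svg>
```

Since the viewBox matches the mm dimensions, user units are millimetres directly. The only transform is the Y-flip y_m = 206.677 − y_svg.

Shape 1 is a regular polygon drawn with `<path>`. Its stroke #ff0000 means cut at S665, F1522. After flipping Y the toolpath is (176.125,113.617) → (196.780,125.999) → (214.939,110.182) → (205.507,88.024) → (181.519,90.147) → (176.125,113.617), returning to the start.

Shape 2 is a quadratic bezier drawn with `<path>`. Its stroke #ff0000 means cut at S665, F1522. After flipping Y the toolpath is (18.105,14.672) → (76.008,34.973) → (129.829,47.883) → (179.567,53.402).

Shape 3 is a quadratic bezier drawn with `<path>`. Its stroke #ff0000 means cut at S665, F1522. After flipping Y the toolpath is (127.516,15.020) → (142.468,71.295) → (155.212,118.807) → (165.748,157.557).

Shape 4 is a rectangle drawn with `<path>`. Its stroke #ff00ff means score at S496, F2556. After flipping Y the toolpath is (45.364,143.588) → (90.996,143.588) → (90.996,135.212) → (45.364,135.212) → (45.364,143.588), returning to the start.

(bCNC post)
(Date: synthetic)
G21
G90
G0 X176.125 Y113.617
M3 S665
G01 X196.780 Y125.999 F1522
G01 X214.939 Y110.182
G01 X205.507 Y88.024
G01 X181.519 Y90.147
G01 X176.125 Y113.617
G0 X18.105 Y14.672
M3 S665
G01 X76.008 Y34.973 F1522
G01 X129.829 Y47.883
G01 X179.567 Y53.402
G0 X127.516 Y15.020
M3 S665
G01 X142.468 Y71.295 F1522
G01 X155.212 Y118.807
G01 X165.748 Y157.557
G0 X45.364 Y143.588
M3 S496
G01 X90.996 Y143.588 F2556
G01 X90.996 Y135.212
G01 X45.364 Y135.212
G01 X45.364 Y143.588
M5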